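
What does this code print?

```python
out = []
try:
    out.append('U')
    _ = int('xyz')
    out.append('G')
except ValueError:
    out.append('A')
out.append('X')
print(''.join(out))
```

Execution trace: 'U' (try body) → 'A' (except ValueError) → 'X' (after the try/except). Output: UAX

Answer: UAX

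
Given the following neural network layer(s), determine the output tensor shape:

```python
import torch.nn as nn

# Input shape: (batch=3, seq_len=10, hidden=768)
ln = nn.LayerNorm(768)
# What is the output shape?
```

Input: (3, 10, 768) -> Output: (3, 10, 768)

Answer: (3, 10, 768)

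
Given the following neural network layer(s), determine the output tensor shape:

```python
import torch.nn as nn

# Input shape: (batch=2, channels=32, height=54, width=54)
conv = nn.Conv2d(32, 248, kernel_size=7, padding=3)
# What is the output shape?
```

Input: (2, 32, 54, 54) -> Output: (2, 248, 54, 54)

Answer: (2, 248, 54, 54)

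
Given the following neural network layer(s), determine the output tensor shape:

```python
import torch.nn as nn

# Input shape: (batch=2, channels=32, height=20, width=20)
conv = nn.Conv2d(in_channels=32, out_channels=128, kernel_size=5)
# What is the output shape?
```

Input: (2, 32, 20, 20) -> Output: (2, 128, 16, 16)

Answer: (2, 128, 16, 16)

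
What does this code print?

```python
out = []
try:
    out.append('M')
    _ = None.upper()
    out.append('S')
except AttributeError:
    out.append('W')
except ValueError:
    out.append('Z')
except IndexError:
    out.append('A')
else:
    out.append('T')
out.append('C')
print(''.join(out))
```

Execution trace: 'M' (try body) → 'W' (except AttributeError) → 'C' (after the try/except). Output: MWC

Answer: MWC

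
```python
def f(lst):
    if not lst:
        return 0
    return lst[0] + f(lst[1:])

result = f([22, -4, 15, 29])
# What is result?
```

22 + (-4) + 15 + 29 + 0 = 62

Answer: 62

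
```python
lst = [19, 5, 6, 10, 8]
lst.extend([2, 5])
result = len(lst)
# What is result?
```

Trace:
`lst = [19, 5, 6, 10, 8]` → lst = [19, 5, 6, 10, 8]
`lst.extend([2, 5])` → lst = [19, 5, 6, 10, 8, 2, 5]
`result = len(lst)` → result = 7
So result = 7

Answer: 7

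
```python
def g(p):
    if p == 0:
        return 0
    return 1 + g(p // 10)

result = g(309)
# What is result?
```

Count of digits of 309: 3

Answer: 3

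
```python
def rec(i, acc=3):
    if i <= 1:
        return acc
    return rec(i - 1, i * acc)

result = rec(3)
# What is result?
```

Accumulator trace (n, acc): (3, 3) -> (2, 9) -> (1, 18) -> return 18

Answer: 18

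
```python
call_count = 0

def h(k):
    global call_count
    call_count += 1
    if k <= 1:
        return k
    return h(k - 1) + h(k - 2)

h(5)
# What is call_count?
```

Calls(k) = 1 + Calls(k-1) + Calls(k-2); Calls(0)=Calls(1)=1. For k=5 this gives 15.

Answer: 15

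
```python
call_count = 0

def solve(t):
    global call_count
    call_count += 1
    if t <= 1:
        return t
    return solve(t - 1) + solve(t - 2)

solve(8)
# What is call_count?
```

Calls(t) = 1 + Calls(t-1) + Calls(t-2); Calls(0)=Calls(1)=1. For t=8 this gives 67.

Answer: 67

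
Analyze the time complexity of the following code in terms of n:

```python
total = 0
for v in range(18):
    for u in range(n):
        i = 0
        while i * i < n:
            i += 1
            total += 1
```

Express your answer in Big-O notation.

Each loop level contributes: 1 × n × √n. Multiplying the contributions gives O(n√n).

Answer: O(n√n)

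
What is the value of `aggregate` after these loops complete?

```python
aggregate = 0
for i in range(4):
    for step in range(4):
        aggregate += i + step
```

Sum of all i+step for i,step in 4x4
`aggregate` takes the values: 0 → 1 → 3 → 6 → 7 → 9 → 12 → 16 → 18 → 21 → 25 → 30 → 33 → 37 → 42 → 48

Answer: 48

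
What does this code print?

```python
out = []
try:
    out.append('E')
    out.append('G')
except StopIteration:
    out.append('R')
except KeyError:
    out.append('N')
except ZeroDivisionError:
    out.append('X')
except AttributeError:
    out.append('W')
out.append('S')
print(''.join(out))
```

Execution trace: 'E' (try body) → 'G' (try body, no exception) → 'S' (after the try/except). Output: EGS

Answer: EGS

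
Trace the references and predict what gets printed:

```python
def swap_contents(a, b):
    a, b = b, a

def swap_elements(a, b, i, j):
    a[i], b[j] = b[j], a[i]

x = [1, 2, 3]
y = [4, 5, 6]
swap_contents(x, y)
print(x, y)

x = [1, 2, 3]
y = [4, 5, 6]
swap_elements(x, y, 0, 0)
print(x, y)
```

Key concept: parameter rebinding vs mutation.
Step by step:
`x = [1, 2, 3]` → x = [1, 2, 3]
`y = [4, 5, 6]` → y = [4, 5, 6]
`swap_contents(x, y)` → no visible change to tracked variables
`print(x, y)` → prints [1, 2, 3] [4, 5, 6]
`x = [1, 2, 3]` → x = [1, 2, 3]
`y = [4, 5, 6]` → y = [4, 5, 6]
`swap_elements(x, y, 0, 0)` → x = [4, 2, 3]; y = [1, 5, 6]
`print(x, y)` → prints [4, 2, 3] [1, 5, 6]

Answer:
[1, 2, 3] [4, 5, 6]
[4, 2, 3] [1, 5, 6]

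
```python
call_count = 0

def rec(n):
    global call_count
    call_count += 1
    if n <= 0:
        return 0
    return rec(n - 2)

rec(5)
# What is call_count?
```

Linear recursion stepping by 2: 4 calls from n=5 down to ≤0.

Answer: 4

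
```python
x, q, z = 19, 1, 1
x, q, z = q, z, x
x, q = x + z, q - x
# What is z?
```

Trace:
`x, q, z = 19, 1, 1` → x = 19; q = 1; z = 1
`x, q, z = q, z, x` → x = 1; q = 1; z = 19
`x, q = x + z, q - x` → x = 20; q = 0
So z = 19

Answer: 19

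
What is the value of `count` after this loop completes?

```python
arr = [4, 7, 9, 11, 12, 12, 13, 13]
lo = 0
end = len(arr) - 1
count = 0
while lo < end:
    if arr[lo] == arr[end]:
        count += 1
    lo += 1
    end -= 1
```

Count matching pairs from ends
`count` takes the values: 0

Answer: 0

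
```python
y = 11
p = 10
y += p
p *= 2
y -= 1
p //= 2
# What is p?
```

Trace:
`y = 11` → y = 11
`p = 10` → p = 10
`y += p` → y = 21
`p *= 2` → p = 20
`y -= 1` → y = 20
`p //= 2` → p = 10
So p = 10

Answer: 10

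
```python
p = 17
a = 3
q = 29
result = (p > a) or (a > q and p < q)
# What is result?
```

Trace:
`p = 17` → p = 17
`a = 3` → a = 3
`q = 29` → q = 29
`result = (p > a) or (a > q and p < q)` → result = True
So result = True

Answer: True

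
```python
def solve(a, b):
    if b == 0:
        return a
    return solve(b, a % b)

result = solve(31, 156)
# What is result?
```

solve(31, 156) -> solve(156, 31) -> solve(31, 1) -> solve(1, 0) -> 1

Answer: 1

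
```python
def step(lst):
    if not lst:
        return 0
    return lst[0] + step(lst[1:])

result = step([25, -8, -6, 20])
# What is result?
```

25 + (-8) + (-6) + 20 + 0 = 31

Answer: 31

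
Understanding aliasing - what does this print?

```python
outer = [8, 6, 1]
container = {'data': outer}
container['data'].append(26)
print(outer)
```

Key concept: dict holds reference to list.
Step by step:
`outer = [8, 6, 1]` → outer = [8, 6, 1]
`container = {'data': outer}` → container = {'data': [8, 6, 1]}
`container['data'].append(26)` → outer = [8, 6, 1, 26]; container = {'data': [8, 6, 1, 26]}
`print(outer)` → prints [8, 6, 1, 26]

Answer: [8, 6, 1, 26]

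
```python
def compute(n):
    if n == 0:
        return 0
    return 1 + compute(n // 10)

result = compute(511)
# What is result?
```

Count of digits of 511: 3

Answer: 3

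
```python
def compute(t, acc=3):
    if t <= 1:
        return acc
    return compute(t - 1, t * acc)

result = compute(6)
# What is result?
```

Accumulator trace (n, acc): (6, 3) -> (5, 18) -> (4, 90) -> (3, 360) -> (2, 1080) -> (1, 2160) -> return 2160

Answer: 2160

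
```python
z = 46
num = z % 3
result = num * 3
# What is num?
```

Trace:
`z = 46` → z = 46
`num = z % 3` → num = 1
`result = num * 3` → result = 3
So num = 1

Answer: 1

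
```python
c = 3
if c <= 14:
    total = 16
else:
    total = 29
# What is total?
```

Trace:
`c = 3` → c = 3
`if c <= 14: ...` → c <= 14 is True → total = 16
So total = 16

Answer: 16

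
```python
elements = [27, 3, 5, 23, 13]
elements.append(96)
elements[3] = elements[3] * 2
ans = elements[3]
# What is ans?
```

Trace:
`elements = [27, 3, 5, 23, 13]` → elements = [27, 3, 5, 23, 13]
`elements.append(96)` → elements = [27, 3, 5, 23, 13, 96]
`elements[3] = elements[3] * 2` → elements = [27, 3, 5, 46, 13, 96]
`ans = elements[3]` → ans = 46
So ans = 46

Answer: 46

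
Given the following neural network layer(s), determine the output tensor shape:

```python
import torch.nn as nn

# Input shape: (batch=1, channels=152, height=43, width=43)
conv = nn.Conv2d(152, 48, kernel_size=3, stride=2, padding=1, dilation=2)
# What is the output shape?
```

Input: (1, 152, 43, 43) -> Output: (1, 48, 21, 21)

Answer: (1, 48, 21, 21)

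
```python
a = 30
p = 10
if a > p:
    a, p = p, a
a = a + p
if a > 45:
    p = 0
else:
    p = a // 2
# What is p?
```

Trace:
`a = 30` → a = 30
`p = 10` → p = 10
`if a > p: ...` → a > p is True → a = 10; p = 30
`a = a + p` → a = 40
`if a > 45: ...` → a > 45 is False, take else branch → p = 20
So p = 20

Answer: 20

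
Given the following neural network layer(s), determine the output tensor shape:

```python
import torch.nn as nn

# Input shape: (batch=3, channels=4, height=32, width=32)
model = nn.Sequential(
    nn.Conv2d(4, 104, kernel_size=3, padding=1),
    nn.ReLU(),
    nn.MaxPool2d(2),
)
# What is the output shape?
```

Input: (3, 4, 32, 32) -> after Conv2d: (3, 104, 32, 32) -> after ReLU: (3, 104, 32, 32) -> Output: (3, 104, 16, 16)

Answer: (3, 104, 16, 16)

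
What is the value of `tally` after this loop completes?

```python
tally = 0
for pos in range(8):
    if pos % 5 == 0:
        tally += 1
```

Count numbers divisible by 5 in range(8)
`tally` takes the values: 0 → 1 → 2

Answer: 2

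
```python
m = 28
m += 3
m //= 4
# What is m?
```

Trace:
`m = 28` → m = 28
`m += 3` → m = 31
`m //= 4` → m = 7
So m = 7

Answer: 7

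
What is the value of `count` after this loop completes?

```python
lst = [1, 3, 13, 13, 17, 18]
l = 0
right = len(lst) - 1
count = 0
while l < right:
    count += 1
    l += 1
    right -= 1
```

Iterations until pointers meet (list length 6)
`count` takes the values: 0 → 1 → 2 → 3

Answer: 3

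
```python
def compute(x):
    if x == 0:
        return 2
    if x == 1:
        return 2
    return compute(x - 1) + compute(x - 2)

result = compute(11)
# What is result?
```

Build up from base cases: compute(0)=2, compute(1)=2, compute(2)=4, compute(3)=6, compute(4)=10, compute(5)=16, compute(6)=26, ..., compute(11)=288

Answer: 288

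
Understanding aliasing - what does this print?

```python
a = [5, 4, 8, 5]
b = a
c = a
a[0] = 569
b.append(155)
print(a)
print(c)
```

Key concept: multiple aliases.
Step by step:
`a = [5, 4, 8, 5]` → a = [5, 4, 8, 5]
`b = a` → b = [5, 4, 8, 5] (same object as a)
`c = a` → c = [5, 4, 8, 5] (same object as a, b)
`a[0] = 569` → a = [569, 4, 8, 5] (same object as b, c); b = [569, 4, 8, 5] (same object as a, c); c = [569, 4, 8, 5] (same object as a, b)
`b.append(155)` → a = [569, 4, 8, 5, 155] (same object as b, c); b = [569, 4, 8, 5, 155] (same object as a, c); c = [569, 4, 8, 5, 155] (same object as a, b)
`print(a)` → prints [569, 4, 8, 5, 155]
`print(c)` → prints [569, 4, 8, 5, 155]

Answer:
[569, 4, 8, 5, 155]
[569, 4, 8, 5, 155]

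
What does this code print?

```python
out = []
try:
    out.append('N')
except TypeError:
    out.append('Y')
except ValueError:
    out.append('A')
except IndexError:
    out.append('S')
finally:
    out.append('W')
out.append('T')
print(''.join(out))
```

Execution trace: 'N' (try body, no exception) → 'W' (finally) → 'T' (after the try/except). Output: NWT

Answer: NWT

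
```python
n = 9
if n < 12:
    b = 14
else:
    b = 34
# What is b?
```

Trace:
`n = 9` → n = 9
`if n < 12: ...` → n < 12 is True → b = 14
So b = 14

Answer: 14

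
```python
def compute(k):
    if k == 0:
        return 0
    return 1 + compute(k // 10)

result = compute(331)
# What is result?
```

Count of digits of 331: 3

Answer: 3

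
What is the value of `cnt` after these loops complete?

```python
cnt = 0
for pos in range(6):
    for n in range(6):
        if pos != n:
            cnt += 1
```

6² - 6 (exclude diagonal)
`cnt` takes the values: 0 → 1 → 2 → 3 → 4 → 5 → 6 → 7 → 8 → 9 → 10 → 11 → 12 → 13 → 14 → 15 → 16 → 17 → 18 → 19 → 20 → 21 → 22 → 23 → 24 → 25 → 26 → 27 → 28 → 29 → 30

Answer: 30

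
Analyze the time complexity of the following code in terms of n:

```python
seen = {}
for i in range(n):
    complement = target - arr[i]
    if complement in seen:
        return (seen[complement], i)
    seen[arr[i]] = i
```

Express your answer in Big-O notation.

This is Two sum with hash map. Time complexity: O(n).

Answer: O(n)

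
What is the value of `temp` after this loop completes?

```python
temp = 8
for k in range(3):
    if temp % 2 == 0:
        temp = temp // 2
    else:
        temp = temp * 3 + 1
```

Collatz-style transformation from 8
`temp` takes the values: 8 → 4 → 2 → 1

Answer: 1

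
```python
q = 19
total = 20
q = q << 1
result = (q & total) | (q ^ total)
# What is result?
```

Trace:
`q = 19` → q = 19
`total = 20` → total = 20
`q = q << 1` → q = 38
`result = (q & total) | (q ^ total)` → result = 54
So result = 54

Answer: 54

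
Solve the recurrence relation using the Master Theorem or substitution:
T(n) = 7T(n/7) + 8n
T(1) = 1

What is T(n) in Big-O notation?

By Master Theorem: a=7, b=7, f(n)=8n. Since log_7(7) = 1 and f(n) = Θ(n^1), Case 2 applies. T(n) = O(n log n).

Answer: O(n log n)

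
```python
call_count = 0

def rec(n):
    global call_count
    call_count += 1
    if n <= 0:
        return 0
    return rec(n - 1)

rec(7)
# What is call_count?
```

Linear recursion stepping by 1: 8 calls from n=7 down to ≤0.

Answer: 8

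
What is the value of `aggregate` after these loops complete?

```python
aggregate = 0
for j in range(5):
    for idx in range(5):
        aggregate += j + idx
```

Sum of all j+idx for j,idx in 5x5
`aggregate` takes the values: 0 → 1 → 3 → 6 → 10 → 11 → 13 → 16 → 20 → 25 → 27 → 30 → 34 → 39 → 45 → 48 → 52 → 57 → 63 → 70 → 74 → 79 → 85 → 92 → 100

Answer: 100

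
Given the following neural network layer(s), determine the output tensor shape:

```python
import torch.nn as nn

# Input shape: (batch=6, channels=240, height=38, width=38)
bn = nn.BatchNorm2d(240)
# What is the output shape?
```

Input: (6, 240, 38, 38) -> Output: (6, 240, 38, 38)

Answer: (6, 240, 38, 38)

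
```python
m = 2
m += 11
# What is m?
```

Trace:
`m = 2` → m = 2
`m += 11` → m = 13
So m = 13

Answer: 13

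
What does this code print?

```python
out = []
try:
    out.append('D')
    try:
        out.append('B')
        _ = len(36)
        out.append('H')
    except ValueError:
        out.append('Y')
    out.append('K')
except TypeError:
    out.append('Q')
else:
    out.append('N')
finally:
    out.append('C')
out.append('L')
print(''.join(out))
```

Execution trace: 'D' (try body) → 'B' (inner try body) → 'Q' (except TypeError) → 'C' (finally) → 'L' (after the try/except). Output: DBQCL

Answer: DBQCL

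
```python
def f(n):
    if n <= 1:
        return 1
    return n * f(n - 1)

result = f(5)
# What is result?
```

f(5) = 5 * 4 * 3 * 2 * 1 = 120

Answer: 120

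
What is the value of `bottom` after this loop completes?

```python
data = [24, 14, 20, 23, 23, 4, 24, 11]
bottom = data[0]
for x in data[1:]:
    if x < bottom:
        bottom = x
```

Minimum of [24, 14, 20, 23, 23, 4, 24, 11]
`bottom` takes the values: 24 → 14 → 4

Answer: 4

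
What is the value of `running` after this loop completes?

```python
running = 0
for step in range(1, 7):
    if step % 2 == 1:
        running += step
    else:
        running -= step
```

Add odd, subtract even
`running` takes the values: 0 → 1 → -1 → 2 → -2 → 3 → -3

Answer: -3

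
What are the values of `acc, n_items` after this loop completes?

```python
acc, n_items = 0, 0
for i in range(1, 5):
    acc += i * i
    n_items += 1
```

Sum of squares and count
`acc, n_items` takes the values: (0, 0) → (1, 0) → (1, 1) → (5, 1) → (5, 2) → (14, 2) → (14, 3) → (30, 3) → (30, 4)

Answer: 30, 4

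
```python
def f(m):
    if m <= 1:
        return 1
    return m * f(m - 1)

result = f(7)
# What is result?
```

f(7) = 7 * 6 * 5 * 4 * 3 * 2 * 1 = 5040

Answer: 5040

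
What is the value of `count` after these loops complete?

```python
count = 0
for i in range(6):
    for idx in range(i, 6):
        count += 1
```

Upper triangle: 6 + 5 + ... + 1
`count` takes the values: 0 → 1 → 2 → 3 → 4 → 5 → 6 → 7 → 8 → 9 → 10 → 11 → 12 → 13 → 14 → 15 → 16 → 17 → 18 → 19 → 20 → 21

Answer: 21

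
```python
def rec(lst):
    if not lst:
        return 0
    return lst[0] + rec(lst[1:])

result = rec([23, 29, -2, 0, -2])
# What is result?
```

23 + 29 + (-2) + 0 + (-2) + 0 = 48

Answer: 48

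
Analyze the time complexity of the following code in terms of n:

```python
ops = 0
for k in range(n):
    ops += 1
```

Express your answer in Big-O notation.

Each loop level contributes: n. Multiplying the contributions gives O(n).

Answer: O(n)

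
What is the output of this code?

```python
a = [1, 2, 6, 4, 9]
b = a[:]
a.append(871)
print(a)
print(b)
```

Key concept: slice [:] creates copy.
Step by step:
`a = [1, 2, 6, 4, 9]` → a = [1, 2, 6, 4, 9]
`b = a[:]` → b = [1, 2, 6, 4, 9]
`a.append(871)` → a = [1, 2, 6, 4, 9, 871]
`print(a)` → prints [1, 2, 6, 4, 9, 871]
`print(b)` → prints [1, 2, 6, 4, 9]

Answer:
[1, 2, 6, 4, 9, 871]
[1, 2, 6, 4, 9]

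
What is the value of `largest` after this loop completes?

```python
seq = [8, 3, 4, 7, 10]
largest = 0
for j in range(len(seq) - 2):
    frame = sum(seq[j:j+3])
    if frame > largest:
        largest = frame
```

Max sum of 3-element window in [8, 3, 4, 7, 10]
`largest` takes the values: 0 → 15 → 21

Answer: 21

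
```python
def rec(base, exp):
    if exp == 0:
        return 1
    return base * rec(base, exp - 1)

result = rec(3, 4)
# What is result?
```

rec(3, 4) = 3 * 3 * 3 * 3 = 81

Answer: 81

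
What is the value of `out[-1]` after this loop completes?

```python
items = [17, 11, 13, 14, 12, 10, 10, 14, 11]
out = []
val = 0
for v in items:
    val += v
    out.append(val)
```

Cumulative sum ends at 112
`out` takes the values: [] → [17] → [17, 28] → [17, 28, 41] → [17, 28, 41, 55] → [17, 28, 41, 55, 67] → [17, 28, 41, 55, 67, 77] → [17, 28, 41, 55, 67, 77, 87] → [17, 28, 41, 55, 67, 77, 87, 101] → [17, 28, 41, 55, 67, 77, 87, 101, 112]
So `out[-1]` = 112

Answer: 112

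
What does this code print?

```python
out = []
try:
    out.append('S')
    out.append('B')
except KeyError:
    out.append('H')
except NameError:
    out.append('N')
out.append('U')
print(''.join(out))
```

Execution trace: 'S' (try body) → 'B' (try body, no exception) → 'U' (after the try/except). Output: SBU

Answer: SBU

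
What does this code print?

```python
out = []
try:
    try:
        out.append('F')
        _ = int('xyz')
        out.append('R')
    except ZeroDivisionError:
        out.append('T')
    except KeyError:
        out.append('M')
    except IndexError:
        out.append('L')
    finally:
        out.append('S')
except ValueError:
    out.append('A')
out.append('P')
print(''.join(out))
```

Execution trace: 'F' (inner try body) → 'S' (inner finally) → 'A' (outer except ValueError) → 'P' (after the try/except). Output: FSAP

Answer: FSAP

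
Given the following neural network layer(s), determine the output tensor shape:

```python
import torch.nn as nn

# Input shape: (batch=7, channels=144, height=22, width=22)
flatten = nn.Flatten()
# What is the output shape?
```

Input: (7, 144, 22, 22) -> Output: (7, 69696)

Answer: (7, 69696)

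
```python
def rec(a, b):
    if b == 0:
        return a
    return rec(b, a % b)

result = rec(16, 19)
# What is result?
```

rec(16, 19) -> rec(19, 16) -> rec(16, 3) -> rec(3, 1) -> rec(1, 0) -> 1

Answer: 1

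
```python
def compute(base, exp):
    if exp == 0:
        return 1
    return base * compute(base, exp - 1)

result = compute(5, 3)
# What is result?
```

compute(5, 3) = 5 * 5 * 5 = 125

Answer: 125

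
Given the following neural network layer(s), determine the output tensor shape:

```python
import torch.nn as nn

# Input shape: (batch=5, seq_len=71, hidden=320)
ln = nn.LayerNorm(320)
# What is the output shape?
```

Input: (5, 71, 320) -> Output: (5, 71, 320)

Answer: (5, 71, 320)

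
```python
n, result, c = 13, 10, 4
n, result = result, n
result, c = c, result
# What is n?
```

Trace:
`n, result, c = 13, 10, 4` → n = 13; result = 10; c = 4
`n, result = result, n` → n = 10; result = 13
`result, c = c, result` → result = 4; c = 13
So n = 10

Answer: 10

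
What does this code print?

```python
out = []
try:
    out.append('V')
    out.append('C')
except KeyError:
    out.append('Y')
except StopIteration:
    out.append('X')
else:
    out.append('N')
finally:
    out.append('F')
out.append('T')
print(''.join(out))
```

Execution trace: 'V' (try body) → 'C' (try body, no exception) → 'N' (else) → 'F' (finally) → 'T' (after the try/except). Output: VCNFT

Answer: VCNFT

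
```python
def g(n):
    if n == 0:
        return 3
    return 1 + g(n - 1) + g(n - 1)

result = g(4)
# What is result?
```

g(n) = 1 + 2·g(n-1), g(0)=3. Closed form: (3+1)·2^4 - 1 = 63.

Answer: 63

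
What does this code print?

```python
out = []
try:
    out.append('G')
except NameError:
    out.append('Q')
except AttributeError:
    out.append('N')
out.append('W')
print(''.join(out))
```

Execution trace: 'G' (try body, no exception) → 'W' (after the try/except). Output: GW

Answer: GW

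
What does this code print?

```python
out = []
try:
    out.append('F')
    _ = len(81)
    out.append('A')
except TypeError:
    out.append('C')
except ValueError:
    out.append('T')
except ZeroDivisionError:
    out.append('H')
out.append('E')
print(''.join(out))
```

Execution trace: 'F' (try body) → 'C' (except TypeError) → 'E' (after the try/except). Output: FCE

Answer: FCE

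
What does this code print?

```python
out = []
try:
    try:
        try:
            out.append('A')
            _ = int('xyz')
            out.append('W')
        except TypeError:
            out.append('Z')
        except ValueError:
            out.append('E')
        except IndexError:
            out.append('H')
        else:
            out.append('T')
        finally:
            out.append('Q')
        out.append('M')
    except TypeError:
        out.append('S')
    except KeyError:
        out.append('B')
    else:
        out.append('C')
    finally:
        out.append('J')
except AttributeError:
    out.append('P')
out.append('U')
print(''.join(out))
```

Execution trace: 'A' (inner try body) → 'E' (inner except ValueError) → 'Q' (inner finally) → 'M' (try body, no exception) → 'C' (else) → 'J' (finally) → 'U' (after the try/except). Output: AEQMCJU

Answer: AEQMCJU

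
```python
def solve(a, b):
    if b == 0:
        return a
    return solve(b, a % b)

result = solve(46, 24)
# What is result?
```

solve(46, 24) -> solve(24, 22) -> solve(22, 2) -> solve(2, 0) -> 2

Answer: 2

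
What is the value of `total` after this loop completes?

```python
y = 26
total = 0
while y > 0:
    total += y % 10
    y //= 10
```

Sum digits of 26
`total` takes the values: 0 → 6 → 8

Answer: 8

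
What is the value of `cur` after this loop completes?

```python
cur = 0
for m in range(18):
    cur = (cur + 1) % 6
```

Increment mod 6, 18 times = 0
`cur` takes the values: 0 → 1 → 2 → 3 → 4 → 5 → 0 → 1 → 2 → 3 → 4 → 5 → 0 → 1 → 2 → 3 → 4 → 5 → 0

Answer: 0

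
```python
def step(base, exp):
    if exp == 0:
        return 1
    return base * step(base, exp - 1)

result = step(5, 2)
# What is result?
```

step(5, 2) = 5 * 5 = 25

Answer: 25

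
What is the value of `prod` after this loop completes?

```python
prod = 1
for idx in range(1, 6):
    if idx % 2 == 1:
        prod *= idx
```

Product of odd numbers 1 to 5
`prod` takes the values: 1 → 3 → 15

Answer: 15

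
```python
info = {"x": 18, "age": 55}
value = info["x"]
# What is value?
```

Trace:
`info = {"x": 18, "age": 55}` → info = {'x': 18, 'age': 55}
`value = info["x"]` → value = 18
So value = 18

Answer: 18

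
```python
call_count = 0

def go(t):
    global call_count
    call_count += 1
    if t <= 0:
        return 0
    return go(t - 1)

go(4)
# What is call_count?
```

Linear recursion stepping by 1: 5 calls from t=4 down to ≤0.

Answer: 5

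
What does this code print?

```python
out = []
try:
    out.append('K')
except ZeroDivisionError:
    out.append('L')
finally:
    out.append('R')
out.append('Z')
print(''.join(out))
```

Execution trace: 'K' (try body, no exception) → 'R' (finally) → 'Z' (after the try/except). Output: KRZ

Answer: KRZ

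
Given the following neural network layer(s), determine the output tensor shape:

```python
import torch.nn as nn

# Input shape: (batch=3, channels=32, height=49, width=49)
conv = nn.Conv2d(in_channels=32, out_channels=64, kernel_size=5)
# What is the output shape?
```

Input: (3, 32, 49, 49) -> Output: (3, 64, 45, 45)

Answer: (3, 64, 45, 45)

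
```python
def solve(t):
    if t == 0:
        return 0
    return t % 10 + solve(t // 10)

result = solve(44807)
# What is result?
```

Sum of digits of 44807: 7 + 0 + 8 + 4 + 4 = 23

Answer: 23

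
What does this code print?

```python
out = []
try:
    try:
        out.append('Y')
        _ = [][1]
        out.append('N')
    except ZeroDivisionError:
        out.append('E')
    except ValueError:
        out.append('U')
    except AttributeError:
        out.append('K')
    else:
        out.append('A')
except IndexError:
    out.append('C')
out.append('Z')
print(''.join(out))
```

Execution trace: 'Y' (try body) → 'C' (outer except IndexError) → 'Z' (after the try/except). Output: YCZ

Answer: YCZ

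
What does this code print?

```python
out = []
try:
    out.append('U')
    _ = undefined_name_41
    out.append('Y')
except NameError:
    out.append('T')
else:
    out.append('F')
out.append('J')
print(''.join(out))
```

Execution trace: 'U' (try body) → 'T' (except NameError) → 'J' (after the try/except). Output: UTJ

Answer: UTJ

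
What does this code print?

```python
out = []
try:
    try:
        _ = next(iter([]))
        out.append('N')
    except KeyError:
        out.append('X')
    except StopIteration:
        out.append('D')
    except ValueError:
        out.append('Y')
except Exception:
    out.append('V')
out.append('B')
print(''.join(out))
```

Execution trace: 'D' (inner except StopIteration) → 'B' (after the try/except). Output: DB

Answer: DB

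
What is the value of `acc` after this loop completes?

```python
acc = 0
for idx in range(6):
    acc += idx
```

Sum of 0 to 5 = 15
`acc` takes the values: 0 → 1 → 3 → 6 → 10 → 15

Answer: 15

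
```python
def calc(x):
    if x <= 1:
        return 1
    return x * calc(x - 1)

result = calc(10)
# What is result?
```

calc(10) = 10 * 9 * 8 * 7 * 6 * 5 * 4 * 3 * 2 * 1 = 3628800

Answer: 3628800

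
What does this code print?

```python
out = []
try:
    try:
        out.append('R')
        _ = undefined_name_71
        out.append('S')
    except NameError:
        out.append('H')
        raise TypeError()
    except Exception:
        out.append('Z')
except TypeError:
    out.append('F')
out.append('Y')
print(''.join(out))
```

Execution trace: 'R' (inner try body) → 'H' (inner except NameError) → 'F' (outer except TypeError) → 'Y' (after the try/except). Output: RHFY

Answer: RHFY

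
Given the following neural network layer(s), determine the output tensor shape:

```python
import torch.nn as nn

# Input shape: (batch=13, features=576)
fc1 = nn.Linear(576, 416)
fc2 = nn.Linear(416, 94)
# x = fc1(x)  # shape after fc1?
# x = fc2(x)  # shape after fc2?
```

Input: (13, 576) -> after fc1: (13, 416) -> Output: (13, 94)

Answer: (13, 94)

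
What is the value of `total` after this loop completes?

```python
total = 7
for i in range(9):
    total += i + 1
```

Start at 7, add 1 to 9 = 52
`total` takes the values: 7 → 8 → 10 → 13 → 17 → 22 → 28 → 35 → 43 → 52

Answer: 52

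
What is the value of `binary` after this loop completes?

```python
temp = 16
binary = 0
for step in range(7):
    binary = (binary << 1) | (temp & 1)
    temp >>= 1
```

Reverse lowest 7 bits of 16
`binary` takes the values: 0 → 1 → 2 → 4

Answer: 4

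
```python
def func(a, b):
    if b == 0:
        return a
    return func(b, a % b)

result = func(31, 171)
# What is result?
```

func(31, 171) -> func(171, 31) -> func(31, 16) -> func(16, 15) -> func(15, 1) -> func(1, 0) -> 1

Answer: 1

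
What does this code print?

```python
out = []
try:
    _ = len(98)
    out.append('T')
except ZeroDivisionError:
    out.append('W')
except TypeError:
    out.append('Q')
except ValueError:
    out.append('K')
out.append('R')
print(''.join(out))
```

Execution trace: 'Q' (except TypeError) → 'R' (after the try/except). Output: QR

Answer: QR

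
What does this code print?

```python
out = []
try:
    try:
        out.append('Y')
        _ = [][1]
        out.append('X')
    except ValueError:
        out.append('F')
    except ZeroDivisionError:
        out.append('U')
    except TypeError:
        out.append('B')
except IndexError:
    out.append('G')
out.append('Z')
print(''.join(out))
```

Execution trace: 'Y' (try body) → 'G' (outer except IndexError) → 'Z' (after the try/except). Output: YGZ

Answer: YGZ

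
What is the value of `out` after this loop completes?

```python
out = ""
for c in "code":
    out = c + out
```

Reverse 'code'
`out` takes the values: "" → "c" → "oc" → "doc" → "edoc"

Answer: "edoc"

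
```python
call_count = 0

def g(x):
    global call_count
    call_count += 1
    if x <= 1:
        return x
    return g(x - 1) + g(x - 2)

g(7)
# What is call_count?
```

Calls(x) = 1 + Calls(x-1) + Calls(x-2); Calls(0)=Calls(1)=1. For x=7 this gives 41.

Answer: 41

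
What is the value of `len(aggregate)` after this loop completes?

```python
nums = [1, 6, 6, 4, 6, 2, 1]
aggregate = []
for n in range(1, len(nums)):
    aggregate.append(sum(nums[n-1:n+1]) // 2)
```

Number of 2-element averages
`aggregate` takes the values: [] → [3] → [3, 6] → [3, 6, 5] → [3, 6, 5, 5] → [3, 6, 5, 5, 4] → [3, 6, 5, 5, 4, 1]
So `len(aggregate)` = 6

Answer: 6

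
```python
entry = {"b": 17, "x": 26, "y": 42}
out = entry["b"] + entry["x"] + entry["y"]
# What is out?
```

Trace:
`entry = {"b": 17, "x": 26, "y": 42}` → entry = {'b': 17, 'x': 26, 'y': 42}
`out = entry["b"] + entry["x"] + entry["y"]` → out = 85
So out = 85

Answer: 85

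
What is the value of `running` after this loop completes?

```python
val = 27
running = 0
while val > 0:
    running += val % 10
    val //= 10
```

Sum digits of 27
`running` takes the values: 0 → 7 → 9

Answer: 9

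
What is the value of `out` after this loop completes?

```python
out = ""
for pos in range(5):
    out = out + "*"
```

Repeat '*' 5 times
`out` takes the values: "" → "*" → "**" → "***" → "****" → "*****"

Answer: "*****"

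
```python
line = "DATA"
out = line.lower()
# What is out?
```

Trace:
`line = "DATA"` → line = 'DATA'
`out = line.lower()` → out = 'data'
So out = 'data'

Answer: 'data'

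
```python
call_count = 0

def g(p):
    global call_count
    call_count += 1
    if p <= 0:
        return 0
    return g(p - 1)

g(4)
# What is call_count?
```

Linear recursion stepping by 1: 5 calls from p=4 down to ≤0.

Answer: 5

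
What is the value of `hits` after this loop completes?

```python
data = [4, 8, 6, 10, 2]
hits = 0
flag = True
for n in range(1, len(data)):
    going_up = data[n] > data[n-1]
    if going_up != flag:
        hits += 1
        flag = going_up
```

Count direction changes in [4, 8, 6, 10, 2]
`hits` takes the values: 0 → 1 → 2 → 3

Answer: 3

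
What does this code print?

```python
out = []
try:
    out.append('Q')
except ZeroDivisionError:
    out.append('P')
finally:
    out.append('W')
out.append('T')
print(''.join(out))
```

Execution trace: 'Q' (try body, no exception) → 'W' (finally) → 'T' (after the try/except). Output: QWT

Answer: QWT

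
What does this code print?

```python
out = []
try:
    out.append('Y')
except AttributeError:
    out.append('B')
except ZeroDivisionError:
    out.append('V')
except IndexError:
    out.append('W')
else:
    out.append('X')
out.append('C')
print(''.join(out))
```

Execution trace: 'Y' (try body, no exception) → 'X' (else) → 'C' (after the try/except). Output: YXC

Answer: YXC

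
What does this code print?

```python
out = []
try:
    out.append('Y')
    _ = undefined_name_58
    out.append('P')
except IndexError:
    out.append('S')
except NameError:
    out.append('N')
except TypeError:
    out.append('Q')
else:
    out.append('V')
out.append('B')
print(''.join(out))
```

Execution trace: 'Y' (try body) → 'N' (except NameError) → 'B' (after the try/except). Output: YNB

Answer: YNB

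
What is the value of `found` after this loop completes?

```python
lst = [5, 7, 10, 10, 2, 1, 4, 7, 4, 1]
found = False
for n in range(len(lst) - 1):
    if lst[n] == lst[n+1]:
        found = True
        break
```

Check consecutive duplicates in [5, 7, 10, 10, 2, 1, 4, 7, 4, 1]
`found` takes the values: False → True

Answer: True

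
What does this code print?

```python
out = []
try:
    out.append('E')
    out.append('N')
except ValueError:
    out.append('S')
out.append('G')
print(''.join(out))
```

Execution trace: 'E' (try body) → 'N' (try body, no exception) → 'G' (after the try/except). Output: ENG

Answer: ENG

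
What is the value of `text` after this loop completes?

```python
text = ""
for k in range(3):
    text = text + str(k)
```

Concatenate digits 0 to 2
`text` takes the values: "" → "0" → "01" → "012"

Answer: "012"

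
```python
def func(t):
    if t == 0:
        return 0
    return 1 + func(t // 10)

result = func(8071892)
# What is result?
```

Count of digits of 8071892: 7

Answer: 7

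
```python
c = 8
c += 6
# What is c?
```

Trace:
`c = 8` → c = 8
`c += 6` → c = 14
So c = 14

Answer: 14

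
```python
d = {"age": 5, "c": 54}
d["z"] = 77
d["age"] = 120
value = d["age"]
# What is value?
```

Trace:
`d = {"age": 5, "c": 54}` → d = {'age': 5, 'c': 54}
`d["z"] = 77` → d = {'age': 5, 'c': 54, 'z': 77}
`d["age"] = 120` → d = {'age': 120, 'c': 54, 'z': 77}
`value = d["age"]` → value = 120
So value = 120

Answer: 120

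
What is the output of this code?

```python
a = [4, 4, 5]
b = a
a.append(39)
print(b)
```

Key concept: basic list aliasing.
Step by step:
`a = [4, 4, 5]` → a = [4, 4, 5]
`b = a` → b = [4, 4, 5] (same object as a)
`a.append(39)` → a = [4, 4, 5, 39] (same object as b); b = [4, 4, 5, 39] (same object as a)
`print(b)` → prints [4, 4, 5, 39]

Answer: [4, 4, 5, 39]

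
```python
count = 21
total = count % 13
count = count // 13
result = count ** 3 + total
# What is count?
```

Trace:
`count = 21` → count = 21
`total = count % 13` → total = 8
`count = count // 13` → count = 1
`result = count ** 3 + total` → result = 9
So count = 1

Answer: 1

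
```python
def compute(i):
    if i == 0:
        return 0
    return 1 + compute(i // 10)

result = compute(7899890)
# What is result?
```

Count of digits of 7899890: 7

Answer: 7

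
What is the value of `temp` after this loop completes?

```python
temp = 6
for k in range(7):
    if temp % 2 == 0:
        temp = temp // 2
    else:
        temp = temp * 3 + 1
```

Collatz-style transformation from 6
`temp` takes the values: 6 → 3 → 10 → 5 → 16 → 8 → 4 → 2

Answer: 2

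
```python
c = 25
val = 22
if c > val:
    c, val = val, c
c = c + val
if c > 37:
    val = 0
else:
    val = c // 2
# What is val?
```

Trace:
`c = 25` → c = 25
`val = 22` → val = 22
`if c > val: ...` → c > val is True → c = 22; val = 25
`c = c + val` → c = 47
`if c > 37: ...` → c > 37 is True → val = 0
So val = 0

Answer: 0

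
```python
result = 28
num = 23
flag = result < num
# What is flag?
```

Trace:
`result = 28` → result = 28
`num = 23` → num = 23
`flag = result < num` → flag = False
So flag = False

Answer: False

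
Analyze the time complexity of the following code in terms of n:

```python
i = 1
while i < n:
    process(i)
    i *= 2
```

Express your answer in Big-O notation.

This is Logarithmic loop. Time complexity: O(log n).

Answer: O(log n)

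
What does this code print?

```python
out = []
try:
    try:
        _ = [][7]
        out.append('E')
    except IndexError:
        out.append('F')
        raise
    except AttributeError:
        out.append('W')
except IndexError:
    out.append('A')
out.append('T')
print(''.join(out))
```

Execution trace: 'F' (inner except IndexError) → 'A' (outer except IndexError) → 'T' (after the try/except). Output: FAT

Answer: FAT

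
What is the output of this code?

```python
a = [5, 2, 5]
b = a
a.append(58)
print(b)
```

Key concept: basic list aliasing.
Step by step:
`a = [5, 2, 5]` → a = [5, 2, 5]
`b = a` → b = [5, 2, 5] (same object as a)
`a.append(58)` → a = [5, 2, 5, 58] (same object as b); b = [5, 2, 5, 58] (same object as a)
`print(b)` → prints [5, 2, 5, 58]

Answer: [5, 2, 5, 58]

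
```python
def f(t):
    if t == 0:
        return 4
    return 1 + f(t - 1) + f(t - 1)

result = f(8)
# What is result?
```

f(t) = 1 + 2·f(t-1), f(0)=4. Closed form: (4+1)·2^8 - 1 = 1279.

Answer: 1279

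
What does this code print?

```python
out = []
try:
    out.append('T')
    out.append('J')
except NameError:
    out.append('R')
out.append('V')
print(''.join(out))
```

Execution trace: 'T' (try body) → 'J' (try body, no exception) → 'V' (after the try/except). Output: TJV

Answer: TJV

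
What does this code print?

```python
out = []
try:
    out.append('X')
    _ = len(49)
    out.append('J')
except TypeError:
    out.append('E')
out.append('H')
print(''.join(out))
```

Execution trace: 'X' (try body) → 'E' (except TypeError) → 'H' (after the try/except). Output: XEH

Answer: XEH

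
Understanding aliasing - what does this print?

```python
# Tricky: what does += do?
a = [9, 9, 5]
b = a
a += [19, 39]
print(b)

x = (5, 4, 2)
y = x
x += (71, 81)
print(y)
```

Key concept: += behavior differs for mutable vs immutable.
Step by step:
`a = [9, 9, 5]` → a = [9, 9, 5]
`b = a` → b = [9, 9, 5] (same object as a)
`a += [19, 39]` → a = [9, 9, 5, 19, 39] (same object as b); b = [9, 9, 5, 19, 39] (same object as a)
`print(b)` → prints [9, 9, 5, 19, 39]
`x = (5, 4, 2)` → x = (5, 4, 2)
`y = x` → y = (5, 4, 2)
`x += (71, 81)` → x = (5, 4, 2, 71, 81)
`print(y)` → prints (5, 4, 2)

Answer:
[9, 9, 5, 19, 39]
(5, 4, 2)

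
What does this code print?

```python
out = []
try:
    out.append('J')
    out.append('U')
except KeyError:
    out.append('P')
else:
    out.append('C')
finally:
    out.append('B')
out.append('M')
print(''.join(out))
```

Execution trace: 'J' (try body) → 'U' (try body, no exception) → 'C' (else) → 'B' (finally) → 'M' (after the try/except). Output: JUCBM

Answer: JUCBM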